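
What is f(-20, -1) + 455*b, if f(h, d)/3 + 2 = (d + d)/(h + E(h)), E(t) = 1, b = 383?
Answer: 3310927/19 ≈ 1.7426e+5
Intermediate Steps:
f(h, d) = -6 + 6*d/(1 + h) (f(h, d) = -6 + 3*((d + d)/(h + 1)) = -6 + 3*((2*d)/(1 + h)) = -6 + 3*(2*d/(1 + h)) = -6 + 6*d/(1 + h))
f(-20, -1) + 455*b = 6*(-1 - 1 - 1*(-20))/(1 - 20) + 455*383 = 6*(-1 - 1 + 20)/(-19) + 174265 = 6*(-1/19)*18 + 174265 = -108/19 + 174265 = 3310927/19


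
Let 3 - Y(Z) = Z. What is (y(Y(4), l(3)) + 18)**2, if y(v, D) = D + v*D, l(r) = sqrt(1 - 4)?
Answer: 324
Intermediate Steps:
l(r) = I*sqrt(3) (l(r) = sqrt(-3) = I*sqrt(3))
Y(Z) = 3 - Z
y(v, D) = D + D*v
(y(Y(4), l(3)) + 18)**2 = ((I*sqrt(3))*(1 + (3 - 1*4)) + 18)**2 = ((I*sqrt(3))*(1 + (3 - 4)) + 18)**2 = ((I*sqrt(3))*(1 - 1) + 18)**2 = ((I*sqrt(3))*0 + 18)**2 = (0 + 18)**2 = 18**2 = 324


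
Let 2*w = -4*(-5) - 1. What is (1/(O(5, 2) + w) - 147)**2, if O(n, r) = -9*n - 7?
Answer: 156175009/7225 ≈ 21616.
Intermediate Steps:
w = 19/2 (w = (-4*(-5) - 1)/2 = (20 - 1)/2 = (1/2)*19 = 19/2 ≈ 9.5000)
O(n, r) = -7 - 9*n
(1/(O(5, 2) + w) - 147)**2 = (1/((-7 - 9*5) + 19/2) - 147)**2 = (1/((-7 - 45) + 19/2) - 147)**2 = (1/(-52 + 19/2) - 147)**2 = (1/(-85/2) - 147)**2 = (-2/85 - 147)**2 = (-12497/85)**2 = 156175009/7225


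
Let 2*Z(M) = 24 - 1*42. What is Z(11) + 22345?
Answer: 22336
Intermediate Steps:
Z(M) = -9 (Z(M) = (24 - 1*42)/2 = (24 - 42)/2 = (½)*(-18) = -9)
Z(11) + 22345 = -9 + 22345 = 22336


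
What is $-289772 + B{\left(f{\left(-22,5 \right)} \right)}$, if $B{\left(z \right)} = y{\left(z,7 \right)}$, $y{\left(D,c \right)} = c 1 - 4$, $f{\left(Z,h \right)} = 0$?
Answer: $-289769$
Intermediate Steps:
$y{\left(D,c \right)} = -4 + c$ ($y{\left(D,c \right)} = c - 4 = -4 + c$)
$B{\left(z \right)} = 3$ ($B{\left(z \right)} = -4 + 7 = 3$)
$-289772 + B{\left(f{\left(-22,5 \right)} \right)} = -289772 + 3 = -289769$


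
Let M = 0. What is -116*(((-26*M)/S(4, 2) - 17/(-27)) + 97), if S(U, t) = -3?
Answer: -305776/27 ≈ -11325.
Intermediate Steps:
-116*(((-26*M)/S(4, 2) - 17/(-27)) + 97) = -116*((-26*0/(-3) - 17/(-27)) + 97) = -116*((0*(-⅓) - 17*(-1/27)) + 97) = -116*((0 + 17/27) + 97) = -116*(17/27 + 97) = -116*2636/27 = -305776/27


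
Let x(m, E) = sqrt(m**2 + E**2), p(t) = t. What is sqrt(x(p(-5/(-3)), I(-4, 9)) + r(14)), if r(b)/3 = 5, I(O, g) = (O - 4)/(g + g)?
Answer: sqrt(135 + sqrt(241))/3 ≈ 4.0896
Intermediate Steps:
I(O, g) = (-4 + O)/(2*g) (I(O, g) = (-4 + O)/((2*g)) = (-4 + O)*(1/(2*g)) = (-4 + O)/(2*g))
r(b) = 15 (r(b) = 3*5 = 15)
x(m, E) = sqrt(E**2 + m**2)
sqrt(x(p(-5/(-3)), I(-4, 9)) + r(14)) = sqrt(sqrt(((1/2)*(-4 - 4)/9)**2 + (-5/(-3))**2) + 15) = sqrt(sqrt(((1/2)*(1/9)*(-8))**2 + (-5*(-1/3))**2) + 15) = sqrt(sqrt((-4/9)**2 + (5/3)**2) + 15) = sqrt(sqrt(16/81 + 25/9) + 15) = sqrt(sqrt(241/81) + 15) = sqrt(sqrt(241)/9 + 15) = sqrt(15 + sqrt(241)/9)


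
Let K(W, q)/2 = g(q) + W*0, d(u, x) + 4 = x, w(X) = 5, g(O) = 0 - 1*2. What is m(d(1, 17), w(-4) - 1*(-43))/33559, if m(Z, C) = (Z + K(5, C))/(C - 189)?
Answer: -3/1577273 ≈ -1.9020e-6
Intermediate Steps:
g(O) = -2 (g(O) = 0 - 2 = -2)
d(u, x) = -4 + x
K(W, q) = -4 (K(W, q) = 2*(-2 + W*0) = 2*(-2 + 0) = 2*(-2) = -4)
m(Z, C) = (-4 + Z)/(-189 + C) (m(Z, C) = (Z - 4)/(C - 189) = (-4 + Z)/(-189 + C))
m(d(1, 17), w(-4) - 1*(-43))/33559 = ((-4 + (-4 + 17))/(-189 + (5 - 1*(-43))))/33559 = ((-4 + 13)/(-189 + (5 + 43)))*(1/33559) = (9/(-189 + 48))*(1/33559) = (9/(-141))*(1/33559) = -1/141*9*(1/33559) = -3/47*1/33559 = -3/1577273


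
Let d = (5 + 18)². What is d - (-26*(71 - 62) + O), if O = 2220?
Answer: -1457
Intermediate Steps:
d = 529 (d = 23² = 529)
d - (-26*(71 - 62) + O) = 529 - (-26*(71 - 62) + 2220) = 529 - (-26*9 + 2220) = 529 - (-234 + 2220) = 529 - 1*1986 = 529 - 1986 = -1457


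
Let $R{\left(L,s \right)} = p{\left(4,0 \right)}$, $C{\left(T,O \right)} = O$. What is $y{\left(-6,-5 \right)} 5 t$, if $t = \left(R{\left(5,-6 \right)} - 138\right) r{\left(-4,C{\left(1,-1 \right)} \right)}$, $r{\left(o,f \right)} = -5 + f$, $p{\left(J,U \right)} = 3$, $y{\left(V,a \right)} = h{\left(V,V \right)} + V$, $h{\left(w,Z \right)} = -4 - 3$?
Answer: $-52650$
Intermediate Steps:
$h{\left(w,Z \right)} = -7$
$y{\left(V,a \right)} = -7 + V$
$R{\left(L,s \right)} = 3$
$t = 810$ ($t = \left(3 - 138\right) \left(-5 - 1\right) = \left(-135\right) \left(-6\right) = 810$)
$y{\left(-6,-5 \right)} 5 t = \left(-7 - 6\right) 5 \cdot 810 = \left(-13\right) 5 \cdot 810 = \left(-65\right) 810 = -52650$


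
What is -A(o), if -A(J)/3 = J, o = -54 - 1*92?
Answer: -438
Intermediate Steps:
o = -146 (o = -54 - 92 = -146)
A(J) = -3*J
-A(o) = -(-3)*(-146) = -1*438 = -438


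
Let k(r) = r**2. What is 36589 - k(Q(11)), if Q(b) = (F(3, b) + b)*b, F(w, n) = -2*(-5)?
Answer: -16772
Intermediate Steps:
F(w, n) = 10
Q(b) = b*(10 + b) (Q(b) = (10 + b)*b = b*(10 + b))
36589 - k(Q(11)) = 36589 - (11*(10 + 11))**2 = 36589 - (11*21)**2 = 36589 - 1*231**2 = 36589 - 1*53361 = 36589 - 53361 = -16772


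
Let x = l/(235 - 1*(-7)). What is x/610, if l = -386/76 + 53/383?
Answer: -14381/429692296 ≈ -3.3468e-5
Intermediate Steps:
l = -71905/14554 (l = -386*1/76 + 53*(1/383) = -193/38 + 53/383 = -71905/14554 ≈ -4.9406)
x = -71905/3522068 (x = -71905/(14554*(235 - 1*(-7))) = -71905/(14554*(235 + 7)) = -71905/14554/242 = -71905/14554*1/242 = -71905/3522068 ≈ -0.020416)
x/610 = -71905/3522068/610 = -71905/3522068*1/610 = -14381/429692296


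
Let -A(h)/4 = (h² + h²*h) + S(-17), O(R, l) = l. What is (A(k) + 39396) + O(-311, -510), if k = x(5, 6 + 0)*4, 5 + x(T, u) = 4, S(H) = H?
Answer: 39146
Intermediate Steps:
x(T, u) = -1 (x(T, u) = -5 + 4 = -1)
k = -4 (k = -1*4 = -4)
A(h) = 68 - 4*h² - 4*h³ (A(h) = -4*((h² + h²*h) - 17) = -4*((h² + h³) - 17) = -4*(-17 + h² + h³) = 68 - 4*h² - 4*h³)
(A(k) + 39396) + O(-311, -510) = ((68 - 4*(-4)² - 4*(-4)³) + 39396) - 510 = ((68 - 4*16 - 4*(-64)) + 39396) - 510 = ((68 - 64 + 256) + 39396) - 510 = (260 + 39396) - 510 = 39656 - 510 = 39146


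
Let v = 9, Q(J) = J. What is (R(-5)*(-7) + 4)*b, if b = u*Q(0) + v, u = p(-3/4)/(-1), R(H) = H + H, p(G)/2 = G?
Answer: 666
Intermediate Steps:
p(G) = 2*G
R(H) = 2*H
u = 3/2 (u = (2*(-3/4))/(-1) = (2*(-3*¼))*(-1) = (2*(-¾))*(-1) = -3/2*(-1) = 3/2 ≈ 1.5000)
b = 9 (b = (3/2)*0 + 9 = 0 + 9 = 9)
(R(-5)*(-7) + 4)*b = ((2*(-5))*(-7) + 4)*9 = (-10*(-7) + 4)*9 = (70 + 4)*9 = 74*9 = 666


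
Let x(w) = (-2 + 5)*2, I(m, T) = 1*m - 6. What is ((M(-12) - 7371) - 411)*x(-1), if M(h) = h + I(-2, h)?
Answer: -46812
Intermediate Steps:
I(m, T) = -6 + m (I(m, T) = m - 6 = -6 + m)
x(w) = 6 (x(w) = 3*2 = 6)
M(h) = -8 + h (M(h) = h + (-6 - 2) = h - 8 = -8 + h)
((M(-12) - 7371) - 411)*x(-1) = (((-8 - 12) - 7371) - 411)*6 = ((-20 - 7371) - 411)*6 = (-7391 - 411)*6 = -7802*6 = -46812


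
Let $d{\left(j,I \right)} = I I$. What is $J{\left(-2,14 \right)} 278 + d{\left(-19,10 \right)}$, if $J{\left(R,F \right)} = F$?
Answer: $3992$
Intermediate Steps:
$d{\left(j,I \right)} = I^{2}$
$J{\left(-2,14 \right)} 278 + d{\left(-19,10 \right)} = 14 \cdot 278 + 10^{2} = 3892 + 100 = 3992$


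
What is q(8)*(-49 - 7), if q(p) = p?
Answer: -448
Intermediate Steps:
q(8)*(-49 - 7) = 8*(-49 - 7) = 8*(-56) = -448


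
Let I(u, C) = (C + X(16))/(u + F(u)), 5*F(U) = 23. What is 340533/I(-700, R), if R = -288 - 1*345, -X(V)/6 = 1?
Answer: 131559249/355 ≈ 3.7059e+5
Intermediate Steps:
F(U) = 23/5 (F(U) = (1/5)*23 = 23/5)
X(V) = -6 (X(V) = -6*1 = -6)
R = -633 (R = -288 - 345 = -633)
I(u, C) = (-6 + C)/(23/5 + u) (I(u, C) = (C - 6)/(u + 23/5) = (-6 + C)/(23/5 + u))
340533/I(-700, R) = 340533/((5*(-6 - 633)/(23 + 5*(-700)))) = 340533/((5*(-639)/(23 - 3500))) = 340533/((5*(-639)/(-3477))) = 340533/((5*(-1/3477)*(-639))) = 340533/(1065/1159) = 340533*(1159/1065) = 131559249/355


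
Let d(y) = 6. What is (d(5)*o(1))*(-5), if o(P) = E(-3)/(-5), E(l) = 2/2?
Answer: 6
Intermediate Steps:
E(l) = 1 (E(l) = 2*(1/2) = 1)
o(P) = -1/5 (o(P) = 1/(-5) = 1*(-1/5) = -1/5)
(d(5)*o(1))*(-5) = (6*(-1/5))*(-5) = -6/5*(-5) = 6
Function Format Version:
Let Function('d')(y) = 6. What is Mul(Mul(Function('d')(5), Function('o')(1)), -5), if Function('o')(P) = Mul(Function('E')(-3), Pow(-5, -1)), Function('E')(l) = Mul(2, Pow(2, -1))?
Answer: 6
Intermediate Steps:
Function('E')(l) = 1 (Function('E')(l) = Mul(2, Rational(1, 2)) = 1)
Function('o')(P) = Rational(-1, 5) (Function('o')(P) = Mul(1, Pow(-5, -1)) = Mul(1, Rational(-1, 5)) = Rational(-1, 5))
Mul(Mul(Function('d')(5), Function('o')(1)), -5) = Mul(Mul(6, Rational(-1, 5)), -5) = Mul(Rational(-6, 5), -5) = 6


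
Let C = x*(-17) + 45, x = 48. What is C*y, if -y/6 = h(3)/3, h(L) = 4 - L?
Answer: 1542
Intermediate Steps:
y = -2 (y = -6*(4 - 1*3)/3 = -6*(4 - 3)/3 = -6/3 = -6*1/3 = -2)
C = -771 (C = 48*(-17) + 45 = -816 + 45 = -771)
C*y = -771*(-2) = 1542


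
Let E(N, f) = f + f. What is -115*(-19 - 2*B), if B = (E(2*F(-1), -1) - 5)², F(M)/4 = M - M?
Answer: 13455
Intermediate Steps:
F(M) = 0 (F(M) = 4*(M - M) = 4*0 = 0)
E(N, f) = 2*f
B = 49 (B = (2*(-1) - 5)² = (-2 - 5)² = (-7)² = 49)
-115*(-19 - 2*B) = -115*(-19 - 2*49) = -115*(-19 - 98) = -115*(-117) = 13455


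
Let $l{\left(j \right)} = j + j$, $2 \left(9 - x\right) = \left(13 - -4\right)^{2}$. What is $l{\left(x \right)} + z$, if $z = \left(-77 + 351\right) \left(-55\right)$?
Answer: $-15341$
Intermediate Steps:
$x = - \frac{271}{2}$ ($x = 9 - \frac{\left(13 - -4\right)^{2}}{2} = 9 - \frac{\left(13 + \left(-1 + 5\right)\right)^{2}}{2} = 9 - \frac{\left(13 + 4\right)^{2}}{2} = 9 - \frac{17^{2}}{2} = 9 - \frac{289}{2} = - \frac{271}{2} \approx -135.5$)
$l{\left(j \right)} = 2 j$
$z = -15070$ ($z = 274 \left(-55\right) = -15070$)
$l{\left(x \right)} + z = 2 \left(- \frac{271}{2}\right) - 15070 = -271 - 15070 = -15341$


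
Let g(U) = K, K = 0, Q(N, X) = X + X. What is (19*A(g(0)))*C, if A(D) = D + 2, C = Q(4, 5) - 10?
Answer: 0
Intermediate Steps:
Q(N, X) = 2*X
g(U) = 0
C = 0 (C = 2*5 - 10 = 10 - 10 = 0)
A(D) = 2 + D
(19*A(g(0)))*C = (19*(2 + 0))*0 = (19*2)*0 = 38*0 = 0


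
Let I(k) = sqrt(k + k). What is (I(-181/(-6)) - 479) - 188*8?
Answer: -1983 + sqrt(543)/3 ≈ -1975.2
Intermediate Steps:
I(k) = sqrt(2)*sqrt(k) (I(k) = sqrt(2*k) = sqrt(2)*sqrt(k))
(I(-181/(-6)) - 479) - 188*8 = (sqrt(2)*sqrt(-181/(-6)) - 479) - 188*8 = (sqrt(2)*sqrt(-181*(-1/6)) - 479) - 1504 = (sqrt(2)*sqrt(181/6) - 479) - 1504 = (sqrt(2)*(sqrt(1086)/6) - 479) - 1504 = (sqrt(543)/3 - 479) - 1504 = (-479 + sqrt(543)/3) - 1504 = -1983 + sqrt(543)/3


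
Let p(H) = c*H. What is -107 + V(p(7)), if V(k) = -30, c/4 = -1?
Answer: -137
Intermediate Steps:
c = -4 (c = 4*(-1) = -4)
p(H) = -4*H
-107 + V(p(7)) = -107 - 30 = -137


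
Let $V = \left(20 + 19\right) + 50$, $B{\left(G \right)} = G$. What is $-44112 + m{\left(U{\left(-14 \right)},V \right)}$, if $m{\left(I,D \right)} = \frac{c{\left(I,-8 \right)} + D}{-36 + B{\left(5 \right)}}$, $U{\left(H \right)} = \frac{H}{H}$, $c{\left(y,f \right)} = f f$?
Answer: $- \frac{1367625}{31} \approx -44117.0$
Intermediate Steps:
$c{\left(y,f \right)} = f^{2}$
$V = 89$ ($V = 39 + 50 = 89$)
$U{\left(H \right)} = 1$
$m{\left(I,D \right)} = - \frac{64}{31} - \frac{D}{31}$ ($m{\left(I,D \right)} = \frac{\left(-8\right)^{2} + D}{-36 + 5} = \frac{64 + D}{-31} = \left(64 + D\right) \left(- \frac{1}{31}\right) = - \frac{64}{31} - \frac{D}{31}$)
$-44112 + m{\left(U{\left(-14 \right)},V \right)} = -44112 - \frac{153}{31} = - \frac{1367625}{31}$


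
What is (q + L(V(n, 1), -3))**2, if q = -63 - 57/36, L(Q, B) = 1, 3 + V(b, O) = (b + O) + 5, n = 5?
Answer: 582169/144 ≈ 4042.8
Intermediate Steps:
V(b, O) = 2 + O + b (V(b, O) = -3 + ((b + O) + 5) = -3 + ((O + b) + 5) = -3 + (5 + O + b) = 2 + O + b)
q = -775/12 (q = -63 - 57*1/36 = -63 - 19/12 = -775/12 ≈ -64.583)
(q + L(V(n, 1), -3))**2 = (-775/12 + 1)**2 = (-763/12)**2 = 582169/144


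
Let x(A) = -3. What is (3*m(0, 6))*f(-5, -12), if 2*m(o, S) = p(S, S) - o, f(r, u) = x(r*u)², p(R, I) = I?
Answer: 81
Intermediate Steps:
f(r, u) = 9 (f(r, u) = (-3)² = 9)
m(o, S) = S/2 - o/2 (m(o, S) = (S - o)/2 = S/2 - o/2)
(3*m(0, 6))*f(-5, -12) = (3*((½)*6 - ½*0))*9 = (3*(3 + 0))*9 = (3*3)*9 = 9*9 = 81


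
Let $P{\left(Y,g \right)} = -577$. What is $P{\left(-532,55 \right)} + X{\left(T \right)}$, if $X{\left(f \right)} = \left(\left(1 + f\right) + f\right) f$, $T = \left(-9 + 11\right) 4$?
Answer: $-441$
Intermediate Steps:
$T = 8$ ($T = 2 \cdot 4 = 8$)
$X{\left(f \right)} = f \left(1 + 2 f\right)$ ($X{\left(f \right)} = \left(1 + 2 f\right) f = f \left(1 + 2 f\right)$)
$P{\left(-532,55 \right)} + X{\left(T \right)} = -577 + 8 \left(1 + 2 \cdot 8\right) = -577 + 8 \left(1 + 16\right) = -577 + 8 \cdot 17 = -577 + 136 = -441$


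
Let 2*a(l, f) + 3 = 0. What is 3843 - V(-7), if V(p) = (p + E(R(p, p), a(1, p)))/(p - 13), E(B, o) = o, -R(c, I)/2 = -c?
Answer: 153703/40 ≈ 3842.6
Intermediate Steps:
a(l, f) = -3/2 (a(l, f) = -3/2 + (½)*0 = -3/2 + 0 = -3/2)
R(c, I) = 2*c (R(c, I) = -(-2)*c = 2*c)
V(p) = (-3/2 + p)/(-13 + p) (V(p) = (p - 3/2)/(p - 13) = (-3/2 + p)/(-13 + p))
3843 - V(-7) = 3843 - (-3/2 - 7)/(-13 - 7) = 3843 - (-17)/((-20)*2) = 3843 - (-1)*(-17)/(20*2) = 3843 - 1*17/40 = 3843 - 17/40 = 153703/40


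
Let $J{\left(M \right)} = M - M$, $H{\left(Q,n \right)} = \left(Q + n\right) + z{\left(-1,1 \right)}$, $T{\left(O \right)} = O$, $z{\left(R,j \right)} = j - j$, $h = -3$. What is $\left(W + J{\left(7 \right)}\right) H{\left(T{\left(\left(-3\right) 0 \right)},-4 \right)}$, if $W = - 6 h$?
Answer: $-72$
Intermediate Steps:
$z{\left(R,j \right)} = 0$
$H{\left(Q,n \right)} = Q + n$ ($H{\left(Q,n \right)} = \left(Q + n\right) + 0 = Q + n$)
$W = 18$ ($W = \left(-6\right) \left(-3\right) = 18$)
$J{\left(M \right)} = 0$
$\left(W + J{\left(7 \right)}\right) H{\left(T{\left(\left(-3\right) 0 \right)},-4 \right)} = \left(18 + 0\right) \left(\left(-3\right) 0 - 4\right) = 18 \left(0 - 4\right) = 18 \left(-4\right) = -72$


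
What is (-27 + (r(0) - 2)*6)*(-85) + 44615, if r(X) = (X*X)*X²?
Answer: 47930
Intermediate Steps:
r(X) = X⁴ (r(X) = X²*X² = X⁴)
(-27 + (r(0) - 2)*6)*(-85) + 44615 = (-27 + (0⁴ - 2)*6)*(-85) + 44615 = (-27 + (0 - 2)*6)*(-85) + 44615 = (-27 - 2*6)*(-85) + 44615 = (-27 - 12)*(-85) + 44615 = -39*(-85) + 44615 = 3315 + 44615 = 47930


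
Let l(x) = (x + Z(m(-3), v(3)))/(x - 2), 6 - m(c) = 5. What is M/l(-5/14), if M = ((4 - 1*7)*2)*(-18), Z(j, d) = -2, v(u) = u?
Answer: 108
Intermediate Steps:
m(c) = 1 (m(c) = 6 - 1*5 = 6 - 5 = 1)
l(x) = 1 (l(x) = (x - 2)/(x - 2) = (-2 + x)/(-2 + x) = 1)
M = 108 (M = ((4 - 7)*2)*(-18) = -3*2*(-18) = -6*(-18) = 108)
M/l(-5/14) = 108/1 = 108*1 = 108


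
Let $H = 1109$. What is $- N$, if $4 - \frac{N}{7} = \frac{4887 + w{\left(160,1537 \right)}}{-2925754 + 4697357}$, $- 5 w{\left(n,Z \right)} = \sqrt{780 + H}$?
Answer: $- \frac{49570675}{1771603} - \frac{7 \sqrt{1889}}{8858015} \approx -27.981$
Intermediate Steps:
$w{\left(n,Z \right)} = - \frac{\sqrt{1889}}{5}$ ($w{\left(n,Z \right)} = - \frac{\sqrt{780 + 1109}}{5} = - \frac{\sqrt{1889}}{5}$)
$N = \frac{49570675}{1771603} + \frac{7 \sqrt{1889}}{8858015}$ ($N = 28 - 7 \frac{4887 - \frac{\sqrt{1889}}{5}}{-2925754 + 4697357} = 28 - 7 \frac{4887 - \frac{\sqrt{1889}}{5}}{1771603} = 28 - 7 \left(4887 - \frac{\sqrt{1889}}{5}\right) \frac{1}{1771603} = 28 - 7 \left(\frac{4887}{1771603} - \frac{\sqrt{1889}}{8858015}\right) = 28 - \left(\frac{34209}{1771603} - \frac{7 \sqrt{1889}}{8858015}\right) = \frac{49570675}{1771603} + \frac{7 \sqrt{1889}}{8858015} \approx 27.981$)
$- N = - (\frac{49570675}{1771603} + \frac{7 \sqrt{1889}}{8858015}) = - \frac{49570675}{1771603} - \frac{7 \sqrt{1889}}{8858015}$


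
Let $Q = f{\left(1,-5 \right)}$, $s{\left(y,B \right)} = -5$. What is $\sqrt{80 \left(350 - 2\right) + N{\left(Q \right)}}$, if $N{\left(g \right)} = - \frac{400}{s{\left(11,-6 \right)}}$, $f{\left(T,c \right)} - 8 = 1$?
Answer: $4 \sqrt{1745} \approx 167.09$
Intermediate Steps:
$f{\left(T,c \right)} = 9$ ($f{\left(T,c \right)} = 8 + 1 = 9$)
$Q = 9$
$N{\left(g \right)} = 80$ ($N{\left(g \right)} = - \frac{400}{-5} = \left(-400\right) \left(- \frac{1}{5}\right) = 80$)
$\sqrt{80 \left(350 - 2\right) + N{\left(Q \right)}} = \sqrt{80 \left(350 - 2\right) + 80} = \sqrt{80 \cdot 348 + 80} = \sqrt{27840 + 80} = \sqrt{27920} = 4 \sqrt{1745}$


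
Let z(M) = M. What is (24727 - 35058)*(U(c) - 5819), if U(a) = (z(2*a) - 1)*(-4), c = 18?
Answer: 61562429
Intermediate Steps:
U(a) = 4 - 8*a (U(a) = (2*a - 1)*(-4) = (-1 + 2*a)*(-4) = 4 - 8*a)
(24727 - 35058)*(U(c) - 5819) = (24727 - 35058)*((4 - 8*18) - 5819) = -10331*((4 - 144) - 5819) = -10331*(-140 - 5819) = -10331*(-5959) = 61562429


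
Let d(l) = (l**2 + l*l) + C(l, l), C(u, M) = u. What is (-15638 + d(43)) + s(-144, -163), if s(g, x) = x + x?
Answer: -12223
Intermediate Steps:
s(g, x) = 2*x
d(l) = l + 2*l**2 (d(l) = (l**2 + l*l) + l = (l**2 + l**2) + l = 2*l**2 + l = l + 2*l**2)
(-15638 + d(43)) + s(-144, -163) = (-15638 + 43*(1 + 2*43)) + 2*(-163) = (-15638 + 43*(1 + 86)) - 326 = (-15638 + 43*87) - 326 = (-15638 + 3741) - 326 = -11897 - 326 = -12223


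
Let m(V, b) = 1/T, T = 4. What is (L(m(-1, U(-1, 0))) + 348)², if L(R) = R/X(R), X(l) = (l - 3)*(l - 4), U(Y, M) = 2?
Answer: 3297515776/27225 ≈ 1.2112e+5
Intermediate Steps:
X(l) = (-4 + l)*(-3 + l) (X(l) = (-3 + l)*(-4 + l) = (-4 + l)*(-3 + l))
m(V, b) = ¼ (m(V, b) = 1/4 = ¼)
L(R) = R/(12 + R² - 7*R)
(L(m(-1, U(-1, 0))) + 348)² = (1/(4*(12 + (¼)² - 7*¼)) + 348)² = (1/(4*(12 + 1/16 - 7/4)) + 348)² = (1/(4*(165/16)) + 348)² = ((¼)*(16/165) + 348)² = (4/165 + 348)² = (57424/165)² = 3297515776/27225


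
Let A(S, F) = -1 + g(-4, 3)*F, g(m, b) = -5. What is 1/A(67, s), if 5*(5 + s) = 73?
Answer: -1/49 ≈ -0.020408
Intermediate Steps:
s = 48/5 (s = -5 + (1/5)*73 = -5 + 73/5 = 48/5 ≈ 9.6000)
A(S, F) = -1 - 5*F
1/A(67, s) = 1/(-1 - 5*48/5) = 1/(-1 - 48) = 1/(-49) = -1/49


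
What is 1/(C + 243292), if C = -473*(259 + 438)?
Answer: -1/86389 ≈ -1.1576e-5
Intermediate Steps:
C = -329681 (C = -473*697 = -329681)
1/(C + 243292) = 1/(-329681 + 243292) = 1/(-86389) = -1/86389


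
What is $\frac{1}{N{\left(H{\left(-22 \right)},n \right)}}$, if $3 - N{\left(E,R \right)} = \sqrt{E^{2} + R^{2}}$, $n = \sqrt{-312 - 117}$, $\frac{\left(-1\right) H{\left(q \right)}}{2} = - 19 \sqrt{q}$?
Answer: $\frac{3}{32206} + \frac{i \sqrt{32197}}{32206} \approx 9.315 \cdot 10^{-5} + 0.0055715 i$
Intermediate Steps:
$H{\left(q \right)} = 38 \sqrt{q}$ ($H{\left(q \right)} = - 2 \left(- 19 \sqrt{q}\right) = 38 \sqrt{q}$)
$n = i \sqrt{429}$ ($n = \sqrt{-429} = i \sqrt{429} \approx 20.712 i$)
$N{\left(E,R \right)} = 3 - \sqrt{E^{2} + R^{2}}$
$\frac{1}{N{\left(H{\left(-22 \right)},n \right)}} = \frac{1}{3 - \sqrt{\left(38 \sqrt{-22}\right)^{2} + \left(i \sqrt{429}\right)^{2}}} = \frac{1}{3 - \sqrt{\left(38 i \sqrt{22}\right)^{2} - 429}} = \frac{1}{3 - \sqrt{-31768 - 429}} = \frac{1}{3 - \sqrt{-32197}} = \frac{1}{3 - i \sqrt{32197}}$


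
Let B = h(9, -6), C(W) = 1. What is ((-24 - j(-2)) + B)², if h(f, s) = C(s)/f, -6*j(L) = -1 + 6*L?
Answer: 219961/324 ≈ 678.89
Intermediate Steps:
j(L) = ⅙ - L (j(L) = -(-1 + 6*L)/6 = ⅙ - L)
h(f, s) = 1/f
B = ⅑ (B = 1/9 = ⅑ ≈ 0.11111)
((-24 - j(-2)) + B)² = ((-24 - (⅙ - 1*(-2))) + ⅑)² = ((-24 - (⅙ + 2)) + ⅑)² = ((-24 - 1*13/6) + ⅑)² = ((-24 - 13/6) + ⅑)² = (-157/6 + ⅑)² = (-469/18)² = 219961/324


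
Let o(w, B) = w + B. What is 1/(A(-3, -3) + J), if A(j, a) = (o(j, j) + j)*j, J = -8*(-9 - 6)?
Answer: 1/147 ≈ 0.0068027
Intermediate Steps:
o(w, B) = B + w
J = 120 (J = -8*(-15) = 120)
A(j, a) = 3*j² (A(j, a) = ((j + j) + j)*j = (2*j + j)*j = (3*j)*j = 3*j²)
1/(A(-3, -3) + J) = 1/(3*(-3)² + 120) = 1/(3*9 + 120) = 1/(27 + 120) = 1/147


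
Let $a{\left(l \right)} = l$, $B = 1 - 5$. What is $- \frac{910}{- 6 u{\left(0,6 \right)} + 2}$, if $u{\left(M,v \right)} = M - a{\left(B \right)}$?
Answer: $\frac{455}{11} \approx 41.364$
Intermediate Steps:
$B = -4$
$u{\left(M,v \right)} = 4 + M$ ($u{\left(M,v \right)} = M - -4 = M + 4 = 4 + M$)
$- \frac{910}{- 6 u{\left(0,6 \right)} + 2} = - \frac{910}{- 6 \left(4 + 0\right) + 2} = - \frac{910}{\left(-6\right) 4 + 2} = - \frac{910}{-24 + 2} = - \frac{910}{-22} = \left(-910\right) \left(- \frac{1}{22}\right) = \frac{455}{11}$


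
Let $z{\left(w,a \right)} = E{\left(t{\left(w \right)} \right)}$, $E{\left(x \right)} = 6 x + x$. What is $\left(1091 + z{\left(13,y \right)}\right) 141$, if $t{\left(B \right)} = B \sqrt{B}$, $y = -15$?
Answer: $153831 + 12831 \sqrt{13} \approx 2.0009 \cdot 10^{5}$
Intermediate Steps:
$t{\left(B \right)} = B^{\frac{3}{2}}$
$E{\left(x \right)} = 7 x$
$z{\left(w,a \right)} = 7 w^{\frac{3}{2}}$
$\left(1091 + z{\left(13,y \right)}\right) 141 = \left(1091 + 7 \cdot 13^{\frac{3}{2}}\right) 141 = \left(1091 + 7 \cdot 13 \sqrt{13}\right) 141 = \left(1091 + 91 \sqrt{13}\right) 141 = 153831 + 12831 \sqrt{13}$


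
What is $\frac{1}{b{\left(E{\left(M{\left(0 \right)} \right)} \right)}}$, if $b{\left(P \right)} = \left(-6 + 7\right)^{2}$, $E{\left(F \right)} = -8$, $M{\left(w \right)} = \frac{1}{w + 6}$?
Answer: $1$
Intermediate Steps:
$M{\left(w \right)} = \frac{1}{6 + w}$
$b{\left(P \right)} = 1$ ($b{\left(P \right)} = 1^{2} = 1$)
$\frac{1}{b{\left(E{\left(M{\left(0 \right)} \right)} \right)}} = 1^{-1} = 1$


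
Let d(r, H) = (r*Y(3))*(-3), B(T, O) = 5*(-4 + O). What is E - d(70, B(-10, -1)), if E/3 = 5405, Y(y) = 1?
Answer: 16425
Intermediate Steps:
B(T, O) = -20 + 5*O
E = 16215 (E = 3*5405 = 16215)
d(r, H) = -3*r (d(r, H) = (r*1)*(-3) = r*(-3) = -3*r)
E - d(70, B(-10, -1)) = 16215 - (-3)*70 = 16215 - 1*(-210) = 16215 + 210 = 16425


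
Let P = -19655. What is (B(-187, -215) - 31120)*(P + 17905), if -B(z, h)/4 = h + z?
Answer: 51646000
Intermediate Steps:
B(z, h) = -4*h - 4*z (B(z, h) = -4*(h + z) = -4*h - 4*z)
(B(-187, -215) - 31120)*(P + 17905) = ((-4*(-215) - 4*(-187)) - 31120)*(-19655 + 17905) = ((860 + 748) - 31120)*(-1750) = (1608 - 31120)*(-1750) = -29512*(-1750) = 51646000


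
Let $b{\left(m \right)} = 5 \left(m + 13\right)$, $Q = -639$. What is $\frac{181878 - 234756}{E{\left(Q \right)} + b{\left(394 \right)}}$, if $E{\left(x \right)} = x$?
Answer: $- \frac{26439}{698} \approx -37.878$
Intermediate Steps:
$b{\left(m \right)} = 65 + 5 m$ ($b{\left(m \right)} = 5 \left(13 + m\right) = 65 + 5 m$)
$\frac{181878 - 234756}{E{\left(Q \right)} + b{\left(394 \right)}} = \frac{181878 - 234756}{-639 + \left(65 + 5 \cdot 394\right)} = - \frac{52878}{-639 + \left(65 + 1970\right)} = - \frac{52878}{-639 + 2035} = - \frac{52878}{1396} = \left(-52878\right) \frac{1}{1396} = - \frac{26439}{698}$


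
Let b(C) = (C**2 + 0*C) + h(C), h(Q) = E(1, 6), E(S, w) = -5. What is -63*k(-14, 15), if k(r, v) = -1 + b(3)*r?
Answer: 3591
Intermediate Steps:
h(Q) = -5
b(C) = -5 + C**2 (b(C) = (C**2 + 0*C) - 5 = (C**2 + 0) - 5 = C**2 - 5 = -5 + C**2)
k(r, v) = -1 + 4*r (k(r, v) = -1 + (-5 + 3**2)*r = -1 + (-5 + 9)*r = -1 + 4*r)
-63*k(-14, 15) = -63*(-1 + 4*(-14)) = -63*(-1 - 56) = -63*(-57) = 3591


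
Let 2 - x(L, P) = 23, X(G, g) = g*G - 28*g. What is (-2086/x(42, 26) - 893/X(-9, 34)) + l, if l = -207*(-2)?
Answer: 1939999/3774 ≈ 514.04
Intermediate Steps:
X(G, g) = -28*g + G*g (X(G, g) = G*g - 28*g = -28*g + G*g)
x(L, P) = -21 (x(L, P) = 2 - 1*23 = 2 - 23 = -21)
l = 414
(-2086/x(42, 26) - 893/X(-9, 34)) + l = (-2086/(-21) - 893*1/(34*(-28 - 9))) + 414 = (-2086*(-1/21) - 893/(34*(-37))) + 414 = (298/3 - 893/(-1258)) + 414 = (298/3 - 893*(-1/1258)) + 414 = (298/3 + 893/1258) + 414 = 377563/3774 + 414 = 1939999/3774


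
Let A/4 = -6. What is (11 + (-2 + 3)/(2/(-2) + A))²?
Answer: 75076/625 ≈ 120.12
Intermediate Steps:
A = -24 (A = 4*(-6) = -24)
(11 + (-2 + 3)/(2/(-2) + A))² = (11 + (-2 + 3)/(2/(-2) - 24))² = (11 + 1/(2*(-½) - 24))² = (11 + 1/(-1 - 24))² = (11 + 1/(-25))² = (11 + 1*(-1/25))² = (11 - 1/25)² = (274/25)² = 75076/625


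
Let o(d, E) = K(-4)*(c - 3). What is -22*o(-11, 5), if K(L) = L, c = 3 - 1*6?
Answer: -528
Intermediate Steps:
c = -3 (c = 3 - 6 = -3)
o(d, E) = 24 (o(d, E) = -4*(-3 - 3) = -4*(-6) = 24)
-22*o(-11, 5) = -22*24 = -528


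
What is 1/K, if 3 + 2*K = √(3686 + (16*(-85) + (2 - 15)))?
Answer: 1/384 + √257/384 ≈ 0.044352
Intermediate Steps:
K = -3/2 + 3*√257/2 (K = -3/2 + √(3686 + (16*(-85) + (2 - 15)))/2 = -3/2 + √(3686 + (-1360 - 13))/2 = -3/2 + √(3686 - 1373)/2 = -3/2 + √2313/2 = -3/2 + (3*√257)/2 = -3/2 + 3*√257/2 ≈ 22.547)
1/K = 1/(-3/2 + 3*√257/2)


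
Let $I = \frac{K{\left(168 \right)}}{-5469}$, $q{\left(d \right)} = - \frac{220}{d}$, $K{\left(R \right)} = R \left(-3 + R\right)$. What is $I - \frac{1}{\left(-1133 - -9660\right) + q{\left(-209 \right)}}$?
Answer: $- \frac{1497219557}{295386159} \approx -5.0687$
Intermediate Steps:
$I = - \frac{9240}{1823}$ ($I = \frac{168 \left(-3 + 168\right)}{-5469} = 168 \cdot 165 \left(- \frac{1}{5469}\right) = 27720 \left(- \frac{1}{5469}\right) = - \frac{9240}{1823} \approx -5.0686$)
$I - \frac{1}{\left(-1133 - -9660\right) + q{\left(-209 \right)}} = - \frac{9240}{1823} - \frac{1}{\left(-1133 - -9660\right) - \frac{220}{-209}} = - \frac{9240}{1823} - \frac{1}{\left(-1133 + 9660\right) - - \frac{20}{19}} = - \frac{9240}{1823} - \frac{1}{8527 + \frac{20}{19}} = - \frac{9240}{1823} - \frac{1}{\frac{162033}{19}} = - \frac{9240}{1823} - \frac{19}{162033} = - \frac{1497219557}{295386159}$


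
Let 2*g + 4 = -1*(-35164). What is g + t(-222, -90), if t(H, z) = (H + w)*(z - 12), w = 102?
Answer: 29820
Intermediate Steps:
t(H, z) = (-12 + z)*(102 + H) (t(H, z) = (H + 102)*(z - 12) = (102 + H)*(-12 + z) = (-12 + z)*(102 + H))
g = 17580 (g = -2 + (-1*(-35164))/2 = -2 + (1/2)*35164 = -2 + 17582 = 17580)
g + t(-222, -90) = 17580 + (-1224 - 12*(-222) + 102*(-90) - 222*(-90)) = 17580 + (-1224 + 2664 - 9180 + 19980) = 17580 + 12240 = 29820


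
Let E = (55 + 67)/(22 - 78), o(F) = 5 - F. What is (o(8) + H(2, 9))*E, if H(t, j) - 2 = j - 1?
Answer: -61/4 ≈ -15.250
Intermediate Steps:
E = -61/28 (E = 122/(-56) = 122*(-1/56) = -61/28 ≈ -2.1786)
H(t, j) = 1 + j (H(t, j) = 2 + (j - 1) = 2 + (-1 + j) = 1 + j)
(o(8) + H(2, 9))*E = ((5 - 1*8) + (1 + 9))*(-61/28) = ((5 - 8) + 10)*(-61/28) = (-3 + 10)*(-61/28) = 7*(-61/28) = -61/4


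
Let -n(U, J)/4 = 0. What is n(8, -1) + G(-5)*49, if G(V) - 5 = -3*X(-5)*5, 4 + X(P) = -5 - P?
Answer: 3185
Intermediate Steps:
n(U, J) = 0 (n(U, J) = -4*0 = 0)
X(P) = -9 - P (X(P) = -4 + (-5 - P) = -9 - P)
G(V) = 65 (G(V) = 5 - 3*(-9 - 1*(-5))*5 = 5 - 3*(-9 + 5)*5 = 5 - 3*(-4)*5 = 5 + 12*5 = 5 + 60 = 65)
n(8, -1) + G(-5)*49 = 0 + 65*49 = 0 + 3185 = 3185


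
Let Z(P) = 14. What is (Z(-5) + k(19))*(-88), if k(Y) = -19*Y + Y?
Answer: 28864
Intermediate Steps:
k(Y) = -18*Y
(Z(-5) + k(19))*(-88) = (14 - 18*19)*(-88) = (14 - 342)*(-88) = -328*(-88) = 28864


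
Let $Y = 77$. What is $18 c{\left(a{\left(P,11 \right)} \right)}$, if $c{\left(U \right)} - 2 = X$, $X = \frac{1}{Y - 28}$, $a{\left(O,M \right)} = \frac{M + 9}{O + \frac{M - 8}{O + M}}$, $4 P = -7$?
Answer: $\frac{1782}{49} \approx 36.367$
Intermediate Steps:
$P = - \frac{7}{4}$ ($P = \frac{1}{4} \left(-7\right) = - \frac{7}{4} \approx -1.75$)
$a{\left(O,M \right)} = \frac{9 + M}{O + \frac{-8 + M}{M + O}}$
$X = \frac{1}{49}$ ($X = \frac{1}{77 - 28} = \frac{1}{49} \approx 0.020408$)
$c{\left(U \right)} = \frac{99}{49}$ ($c{\left(U \right)} = 2 + \frac{1}{49} = \frac{99}{49}$)
$18 c{\left(a{\left(P,11 \right)} \right)} = 18 \cdot \frac{99}{49} = \frac{1782}{49}$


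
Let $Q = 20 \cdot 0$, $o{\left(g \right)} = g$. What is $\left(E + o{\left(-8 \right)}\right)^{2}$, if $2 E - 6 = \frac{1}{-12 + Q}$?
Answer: $\frac{14641}{576} \approx 25.418$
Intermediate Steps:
$Q = 0$
$E = \frac{71}{24}$ ($E = 3 + \frac{1}{2 \left(-12 + 0\right)} = 3 + \frac{1}{2 \left(-12\right)} = 3 + \frac{1}{2} \left(- \frac{1}{12}\right) = 3 - \frac{1}{24} = \frac{71}{24} \approx 2.9583$)
$\left(E + o{\left(-8 \right)}\right)^{2} = \left(\frac{71}{24} - 8\right)^{2} = \left(- \frac{121}{24}\right)^{2} = \frac{14641}{576}$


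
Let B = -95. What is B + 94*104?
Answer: 9681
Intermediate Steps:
B + 94*104 = -95 + 94*104 = -95 + 9776 = 9681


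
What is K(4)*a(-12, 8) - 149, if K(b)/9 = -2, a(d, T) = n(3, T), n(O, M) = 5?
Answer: -239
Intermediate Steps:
a(d, T) = 5
K(b) = -18 (K(b) = 9*(-2) = -18)
K(4)*a(-12, 8) - 149 = -18*5 - 149 = -90 - 149 = -239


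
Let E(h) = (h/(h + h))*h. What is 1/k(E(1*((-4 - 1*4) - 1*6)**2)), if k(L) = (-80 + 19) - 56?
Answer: -1/117 ≈ -0.0085470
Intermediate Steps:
E(h) = h/2 (E(h) = (h/((2*h)))*h = ((1/(2*h))*h)*h = h/2)
k(L) = -117 (k(L) = -61 - 56 = -117)
1/k(E(1*((-4 - 1*4) - 1*6)**2)) = 1/(-117) = -1/117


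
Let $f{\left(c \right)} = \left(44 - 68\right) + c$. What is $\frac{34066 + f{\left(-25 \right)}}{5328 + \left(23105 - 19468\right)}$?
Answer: $\frac{34017}{8965} \approx 3.7944$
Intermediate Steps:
$f{\left(c \right)} = -24 + c$
$\frac{34066 + f{\left(-25 \right)}}{5328 + \left(23105 - 19468\right)} = \frac{34066 - 49}{5328 + \left(23105 - 19468\right)} = \frac{34017}{5328 + 3637} = \frac{34017}{8965}$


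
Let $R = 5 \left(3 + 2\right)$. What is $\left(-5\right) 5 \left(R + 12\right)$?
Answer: $-925$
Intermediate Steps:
$R = 25$ ($R = 5 \cdot 5 = 25$)
$\left(-5\right) 5 \left(R + 12\right) = \left(-5\right) 5 \left(25 + 12\right) = \left(-25\right) 37 = -925$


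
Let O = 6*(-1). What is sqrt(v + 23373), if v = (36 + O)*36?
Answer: 3*sqrt(2717) ≈ 156.37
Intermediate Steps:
O = -6
v = 1080 (v = (36 - 6)*36 = 30*36 = 1080)
sqrt(v + 23373) = sqrt(1080 + 23373) = sqrt(24453) = 3*sqrt(2717)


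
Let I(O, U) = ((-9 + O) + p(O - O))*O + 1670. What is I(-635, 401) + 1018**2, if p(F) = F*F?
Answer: 1446934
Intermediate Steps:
p(F) = F**2
I(O, U) = 1670 + O*(-9 + O) (I(O, U) = ((-9 + O) + (O - O)**2)*O + 1670 = ((-9 + O) + 0**2)*O + 1670 = ((-9 + O) + 0)*O + 1670 = (-9 + O)*O + 1670 = O*(-9 + O) + 1670 = 1670 + O*(-9 + O))
I(-635, 401) + 1018**2 = (1670 + (-635)**2 - 9*(-635)) + 1018**2 = (1670 + 403225 + 5715) + 1036324 = 410610 + 1036324 = 1446934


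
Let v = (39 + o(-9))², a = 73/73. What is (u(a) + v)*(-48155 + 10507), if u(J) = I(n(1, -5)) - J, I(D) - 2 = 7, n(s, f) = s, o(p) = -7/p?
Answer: -4849514176/81 ≈ -5.9871e+7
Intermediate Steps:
a = 1 (a = 73*(1/73) = 1)
v = 128164/81 (v = (39 - 7/(-9))² = (39 - 7*(-⅑))² = (39 + 7/9)² = (358/9)² = 128164/81 ≈ 1582.3)
I(D) = 9 (I(D) = 2 + 7 = 9)
u(J) = 9 - J
(u(a) + v)*(-48155 + 10507) = ((9 - 1*1) + 128164/81)*(-48155 + 10507) = ((9 - 1) + 128164/81)*(-37648) = (8 + 128164/81)*(-37648) = (128812/81)*(-37648) = -4849514176/81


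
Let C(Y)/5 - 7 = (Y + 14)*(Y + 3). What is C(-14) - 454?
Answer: -419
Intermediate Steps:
C(Y) = 35 + 5*(3 + Y)*(14 + Y) (C(Y) = 35 + 5*((Y + 14)*(Y + 3)) = 35 + 5*((14 + Y)*(3 + Y)) = 35 + 5*((3 + Y)*(14 + Y)) = 35 + 5*(3 + Y)*(14 + Y))
C(-14) - 454 = (245 + 5*(-14)**2 + 85*(-14)) - 454 = (245 + 5*196 - 1190) - 454 = (245 + 980 - 1190) - 454 = 35 - 454 = -419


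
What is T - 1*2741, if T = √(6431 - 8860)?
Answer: -2741 + I*√2429 ≈ -2741.0 + 49.285*I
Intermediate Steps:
T = I*√2429 (T = √(-2429) = I*√2429 ≈ 49.285*I)
T - 1*2741 = I*√2429 - 1*2741 = I*√2429 - 2741 = -2741 + I*√2429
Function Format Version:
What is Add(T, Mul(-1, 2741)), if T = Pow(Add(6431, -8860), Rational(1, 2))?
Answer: Add(-2741, Mul(I, Pow(2429, Rational(1, 2)))) ≈ Add(-2741.0, Mul(49.285, I))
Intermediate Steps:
T = Mul(I, Pow(2429, Rational(1, 2))) (T = Pow(-2429, Rational(1, 2)) = Mul(I, Pow(2429, Rational(1, 2))) ≈ Mul(49.285, I))
Add(T, Mul(-1, 2741)) = Add(Mul(I, Pow(2429, Rational(1, 2))), Mul(-1, 2741)) = Add(Mul(I, Pow(2429, Rational(1, 2))), -2741) = Add(-2741, Mul(I, Pow(2429, Rational(1, 2))))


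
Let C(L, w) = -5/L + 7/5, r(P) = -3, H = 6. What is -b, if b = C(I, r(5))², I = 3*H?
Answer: -10201/8100 ≈ -1.2594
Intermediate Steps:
I = 18 (I = 3*6 = 18)
C(L, w) = 7/5 - 5/L (C(L, w) = -5/L + 7*(⅕) = -5/L + 7/5 = 7/5 - 5/L)
b = 10201/8100 (b = (7/5 - 5/18)² = (101/90)² = 10201/8100 ≈ 1.2594)
-b = -1*10201/8100 = -10201/8100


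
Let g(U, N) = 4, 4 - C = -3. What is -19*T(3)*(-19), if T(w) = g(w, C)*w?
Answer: 4332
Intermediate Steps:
C = 7 (C = 4 - 1*(-3) = 4 + 3 = 7)
T(w) = 4*w
-19*T(3)*(-19) = -76*3*(-19) = -19*12*(-19) = -228*(-19) = 4332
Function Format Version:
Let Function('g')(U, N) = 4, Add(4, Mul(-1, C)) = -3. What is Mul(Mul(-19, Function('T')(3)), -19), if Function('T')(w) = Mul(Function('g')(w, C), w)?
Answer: 4332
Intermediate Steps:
C = 7 (C = Add(4, Mul(-1, -3)) = Add(4, 3) = 7)
Function('T')(w) = Mul(4, w)
Mul(Mul(-19, Function('T')(3)), -19) = Mul(Mul(-19, Mul(4, 3)), -19) = Mul(Mul(-19, 12), -19) = Mul(-228, -19) = 4332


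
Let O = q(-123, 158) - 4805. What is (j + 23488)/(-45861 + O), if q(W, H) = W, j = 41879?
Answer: -65367/50789 ≈ -1.2870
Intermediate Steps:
O = -4928 (O = -123 - 4805 = -4928)
(j + 23488)/(-45861 + O) = (41879 + 23488)/(-45861 - 4928) = 65367/(-50789) = 65367*(-1/50789) = -65367/50789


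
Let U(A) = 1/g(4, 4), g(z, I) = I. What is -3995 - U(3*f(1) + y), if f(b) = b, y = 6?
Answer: -15981/4 ≈ -3995.3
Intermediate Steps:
U(A) = ¼ (U(A) = 1/4 = ¼)
-3995 - U(3*f(1) + y) = -3995 - 1*¼ = -3995 - ¼ = -15981/4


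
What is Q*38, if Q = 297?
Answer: 11286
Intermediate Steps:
Q*38 = 297*38 = 11286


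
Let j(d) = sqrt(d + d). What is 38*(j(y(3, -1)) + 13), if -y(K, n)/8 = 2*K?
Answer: 494 + 152*I*sqrt(6) ≈ 494.0 + 372.32*I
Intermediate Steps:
y(K, n) = -16*K
j(d) = sqrt(2)*sqrt(d) (j(d) = sqrt(2*d) = sqrt(2)*sqrt(d))
38*(j(y(3, -1)) + 13) = 38*(sqrt(2)*sqrt(-16*3) + 13) = 38*(sqrt(2)*sqrt(-48) + 13) = 38*(sqrt(2)*(4*I*sqrt(3)) + 13) = 38*(4*I*sqrt(6) + 13) = 38*(13 + 4*I*sqrt(6)) = 494 + 152*I*sqrt(6)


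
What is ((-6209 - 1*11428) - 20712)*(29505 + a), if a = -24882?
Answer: -177287427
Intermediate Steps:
((-6209 - 1*11428) - 20712)*(29505 + a) = ((-6209 - 1*11428) - 20712)*(29505 - 24882) = ((-6209 - 11428) - 20712)*4623 = (-17637 - 20712)*4623 = -38349*4623 = -177287427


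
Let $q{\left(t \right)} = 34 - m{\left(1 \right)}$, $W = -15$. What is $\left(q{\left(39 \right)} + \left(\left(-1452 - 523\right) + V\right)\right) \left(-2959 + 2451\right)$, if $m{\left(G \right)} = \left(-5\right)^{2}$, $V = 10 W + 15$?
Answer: $1067308$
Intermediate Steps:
$V = -135$ ($V = 10 \left(-15\right) + 15 = -150 + 15 = -135$)
$m{\left(G \right)} = 25$
$q{\left(t \right)} = 9$ ($q{\left(t \right)} = 34 - 25 = 9$)
$\left(q{\left(39 \right)} + \left(\left(-1452 - 523\right) + V\right)\right) \left(-2959 + 2451\right) = \left(9 - 2110\right) \left(-2959 + 2451\right) = \left(9 - 2110\right) \left(-508\right) = \left(-2101\right) \left(-508\right) = 1067308$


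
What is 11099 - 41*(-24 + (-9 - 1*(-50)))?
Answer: 10402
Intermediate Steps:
11099 - 41*(-24 + (-9 - 1*(-50))) = 11099 - 41*(-24 + (-9 + 50)) = 11099 - 41*(-24 + 41) = 11099 - 41*17 = 11099 - 697 = 10402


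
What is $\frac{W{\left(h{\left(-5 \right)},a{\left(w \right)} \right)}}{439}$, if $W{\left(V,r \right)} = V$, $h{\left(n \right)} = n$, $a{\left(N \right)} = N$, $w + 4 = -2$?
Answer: $- \frac{5}{439} \approx -0.01139$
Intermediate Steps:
$w = -6$ ($w = -4 - 2 = -6$)
$\frac{W{\left(h{\left(-5 \right)},a{\left(w \right)} \right)}}{439} = - \frac{5}{439}$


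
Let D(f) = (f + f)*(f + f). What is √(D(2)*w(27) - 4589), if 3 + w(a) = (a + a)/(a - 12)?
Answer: I*√114485/5 ≈ 67.671*I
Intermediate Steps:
w(a) = -3 + 2*a/(-12 + a) (w(a) = -3 + (a + a)/(a - 12) = -3 + (2*a)/(-12 + a) = -3 + 2*a/(-12 + a))
D(f) = 4*f² (D(f) = (2*f)*(2*f) = 4*f²)
√(D(2)*w(27) - 4589) = √((4*2²)*((36 - 1*27)/(-12 + 27)) - 4589) = √((4*4)*((36 - 27)/15) - 4589) = √(16*((1/15)*9) - 4589) = √(16*(⅗) - 4589) = √(48/5 - 4589) = √(-22897/5) = I*√114485/5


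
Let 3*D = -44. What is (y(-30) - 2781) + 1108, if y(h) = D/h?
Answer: -75263/45 ≈ -1672.5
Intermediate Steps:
D = -44/3 (D = (⅓)*(-44) = -44/3 ≈ -14.667)
y(h) = -44/(3*h)
(y(-30) - 2781) + 1108 = (-44/3/(-30) - 2781) + 1108 = (-44/3*(-1/30) - 2781) + 1108 = (22/45 - 2781) + 1108 = -125123/45 + 1108 = -75263/45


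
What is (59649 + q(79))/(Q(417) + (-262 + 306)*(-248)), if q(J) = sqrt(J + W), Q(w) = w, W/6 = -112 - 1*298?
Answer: -59649/10495 - I*sqrt(2381)/10495 ≈ -5.6836 - 0.0046494*I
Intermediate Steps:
W = -2460 (W = 6*(-112 - 1*298) = 6*(-112 - 298) = 6*(-410) = -2460)
q(J) = sqrt(-2460 + J) (q(J) = sqrt(J - 2460) = sqrt(-2460 + J))
(59649 + q(79))/(Q(417) + (-262 + 306)*(-248)) = (59649 + sqrt(-2460 + 79))/(417 + (-262 + 306)*(-248)) = (59649 + sqrt(-2381))/(417 + 44*(-248)) = (59649 + I*sqrt(2381))/(417 - 10912) = (59649 + I*sqrt(2381))/(-10495) = (59649 + I*sqrt(2381))*(-1/10495) = -59649/10495 - I*sqrt(2381)/10495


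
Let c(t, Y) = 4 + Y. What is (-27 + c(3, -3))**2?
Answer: 676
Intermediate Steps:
(-27 + c(3, -3))**2 = (-27 + (4 - 3))**2 = (-27 + 1)**2 = (-26)**2 = 676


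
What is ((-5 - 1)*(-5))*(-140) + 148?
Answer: -4052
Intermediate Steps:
((-5 - 1)*(-5))*(-140) + 148 = -6*(-5)*(-140) + 148 = 30*(-140) + 148 = -4200 + 148 = -4052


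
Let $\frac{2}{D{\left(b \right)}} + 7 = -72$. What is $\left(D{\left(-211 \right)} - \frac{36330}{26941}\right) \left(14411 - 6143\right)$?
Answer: $- \frac{24175235136}{2128339} \approx -11359.0$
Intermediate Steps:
$D{\left(b \right)} = - \frac{2}{79}$ ($D{\left(b \right)} = \frac{2}{-7 - 72} = \frac{2}{-79} = 2 \left(- \frac{1}{79}\right) = - \frac{2}{79}$)
$\left(D{\left(-211 \right)} - \frac{36330}{26941}\right) \left(14411 - 6143\right) = \left(- \frac{2}{79} - \frac{36330}{26941}\right) \left(14411 - 6143\right) = \left(- \frac{2}{79} - \frac{36330}{26941}\right) 8268 = \left(- \frac{2923952}{2128339}\right) 8268 = - \frac{24175235136}{2128339}$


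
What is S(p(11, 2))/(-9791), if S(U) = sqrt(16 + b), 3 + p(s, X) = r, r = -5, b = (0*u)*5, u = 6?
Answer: -4/9791 ≈ -0.00040854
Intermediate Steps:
b = 0 (b = (0*6)*5 = 0*5 = 0)
p(s, X) = -8 (p(s, X) = -3 - 5 = -8)
S(U) = 4 (S(U) = sqrt(16 + 0) = sqrt(16) = 4)
S(p(11, 2))/(-9791) = 4/(-9791) = 4*(-1/9791) = -4/9791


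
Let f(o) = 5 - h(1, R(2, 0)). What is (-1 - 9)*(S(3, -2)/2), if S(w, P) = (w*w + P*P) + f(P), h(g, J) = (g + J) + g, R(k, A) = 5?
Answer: -55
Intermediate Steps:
h(g, J) = J + 2*g (h(g, J) = (J + g) + g = J + 2*g)
f(o) = -2 (f(o) = 5 - (5 + 2*1) = 5 - (5 + 2) = 5 - 1*7 = 5 - 7 = -2)
S(w, P) = -2 + P² + w² (S(w, P) = (w*w + P*P) - 2 = (w² + P²) - 2 = (P² + w²) - 2 = -2 + P² + w²)
(-1 - 9)*(S(3, -2)/2) = (-1 - 9)*((-2 + (-2)² + 3²)/2) = -10*(-2 + 4 + 9)/2 = -110/2 = -10*11/2 = -55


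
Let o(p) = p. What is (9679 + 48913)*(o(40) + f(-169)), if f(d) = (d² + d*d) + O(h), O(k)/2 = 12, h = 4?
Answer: 3350642112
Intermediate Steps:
O(k) = 24 (O(k) = 2*12 = 24)
f(d) = 24 + 2*d² (f(d) = (d² + d*d) + 24 = (d² + d²) + 24 = 2*d² + 24 = 24 + 2*d²)
(9679 + 48913)*(o(40) + f(-169)) = (9679 + 48913)*(40 + (24 + 2*(-169)²)) = 58592*(40 + (24 + 2*28561)) = 58592*(40 + (24 + 57122)) = 58592*(40 + 57146) = 58592*57186 = 3350642112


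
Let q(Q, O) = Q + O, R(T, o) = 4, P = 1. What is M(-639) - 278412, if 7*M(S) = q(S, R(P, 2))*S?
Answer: -1543119/7 ≈ -2.2045e+5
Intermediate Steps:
q(Q, O) = O + Q
M(S) = S*(4 + S)/7 (M(S) = ((4 + S)*S)/7 = (S*(4 + S))/7 = S*(4 + S)/7)
M(-639) - 278412 = (⅐)*(-639)*(4 - 639) - 278412 = (⅐)*(-639)*(-635) - 278412 = 405765/7 - 278412 = -1543119/7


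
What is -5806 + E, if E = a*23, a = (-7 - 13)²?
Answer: 3394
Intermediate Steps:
a = 400 (a = (-20)² = 400)
E = 9200 (E = 400*23 = 9200)
-5806 + E = -5806 + 9200 = 3394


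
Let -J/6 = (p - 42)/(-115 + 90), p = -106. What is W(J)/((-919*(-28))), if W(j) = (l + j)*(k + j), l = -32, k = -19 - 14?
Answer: 722886/4020625 ≈ 0.17979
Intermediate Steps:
k = -33
J = -888/25 (J = -6*(-106 - 42)/(-115 + 90) = -(-888)/(-25) = -(-888)*(-1)/25 = -6*148/25 = -888/25 ≈ -35.520)
W(j) = (-33 + j)*(-32 + j) (W(j) = (-32 + j)*(-33 + j) = (-33 + j)*(-32 + j))
W(J)/((-919*(-28))) = (1056 + (-888/25)**2 - 65*(-888/25))/((-919*(-28))) = (1056 + 788544/625 + 11544/5)/25732 = (2891544/625)*(1/25732) = 722886/4020625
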